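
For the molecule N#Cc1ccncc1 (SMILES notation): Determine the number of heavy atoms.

8

Every atom symbol written in the SMILES (organic subset) is one heavy atom; implicit H are not written.
Heavy atoms by element → C:6, N:2.
Total: 8.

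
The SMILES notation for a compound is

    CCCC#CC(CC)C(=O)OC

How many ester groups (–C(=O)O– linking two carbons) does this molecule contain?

1

The ester motif appears at heavy-atom position 9 in the SMILES.
Other groups present: 1 alkyne.
Ester count: 1.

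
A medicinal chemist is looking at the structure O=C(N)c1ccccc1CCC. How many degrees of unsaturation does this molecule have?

5

Molecular formula: C10H13NO.
DoU = (2C + 2 + N − H − X) / 2, where X is the halogen count and O/S are ignored.
    = (2·10 + 2 + 1 − 13 − 0) / 2 = 10 / 2 = 5.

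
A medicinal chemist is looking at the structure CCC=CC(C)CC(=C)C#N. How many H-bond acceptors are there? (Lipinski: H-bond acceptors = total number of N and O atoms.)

1

N atoms: 1; O atoms: 0.
Lipinski HBA = 1 + 0 = 1.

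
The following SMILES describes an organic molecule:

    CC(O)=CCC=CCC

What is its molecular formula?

C8H14O

Walk through each heavy atom and fill implicit hydrogens from standard valence (C 4, N 3, O 2, S 2, halogen 1):
  atom 1: C, bond orders sum to 1 (valence 4) → 3 H
  atom 2: C, bond orders sum to 4 (valence 4) → 0 H
  atom 3: O, bond orders sum to 1 (valence 2) → 1 H
  atom 4: C, bond orders sum to 3 (valence 4) → 1 H
  atom 5: C, bond orders sum to 2 (valence 4) → 2 H
  atom 6: C, bond orders sum to 3 (valence 4) → 1 H
  atom 7: C, bond orders sum to 3 (valence 4) → 1 H
  atom 8: C, bond orders sum to 2 (valence 4) → 2 H
  atom 9: C, bond orders sum to 1 (valence 4) → 3 H
Totals → C:8, H:14, O:1.
In Hill order: C8H14O.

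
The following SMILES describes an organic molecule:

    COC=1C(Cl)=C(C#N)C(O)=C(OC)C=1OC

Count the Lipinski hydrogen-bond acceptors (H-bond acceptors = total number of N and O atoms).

N atoms: 1; O atoms: 4.
Lipinski HBA = 1 + 4 = 5.

5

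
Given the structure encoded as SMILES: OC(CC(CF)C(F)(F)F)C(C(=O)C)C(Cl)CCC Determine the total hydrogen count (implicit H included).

19

Walk through each heavy atom and fill implicit hydrogens from standard valence (C 4, N 3, O 2, S 2, halogen 1):
  atom 1: O, bond orders sum to 1 (valence 2) → 1 H
  atom 2: C, bond orders sum to 3 (valence 4) → 1 H
  atom 3: C, bond orders sum to 2 (valence 4) → 2 H
  atom 4: C, bond orders sum to 3 (valence 4) → 1 H
  atom 5: C, bond orders sum to 2 (valence 4) → 2 H
  atom 6: F (halogen, monovalent) → 0 H
  atom 7: C, bond orders sum to 4 (valence 4) → 0 H
  atom 8: F (halogen, monovalent) → 0 H
  atom 9: F (halogen, monovalent) → 0 H
  atom 10: F (halogen, monovalent) → 0 H
  atom 11: C, bond orders sum to 3 (valence 4) → 1 H
  atom 12: C, bond orders sum to 4 (valence 4) → 0 H
  atom 13: O, bond orders sum to 2 (valence 2) → 0 H
  atom 14: C, bond orders sum to 1 (valence 4) → 3 H
  atom 15: C, bond orders sum to 3 (valence 4) → 1 H
  atom 16: Cl (halogen, monovalent) → 0 H
  atom 17: C, bond orders sum to 2 (valence 4) → 2 H
  atom 18: C, bond orders sum to 2 (valence 4) → 2 H
  atom 19: C, bond orders sum to 1 (valence 4) → 3 H
Total hydrogens: 19.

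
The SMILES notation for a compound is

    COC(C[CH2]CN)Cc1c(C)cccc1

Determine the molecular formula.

C13H21NO

Walk through each heavy atom and fill implicit hydrogens from standard valence (C 4, N 3, O 2, S 2, halogen 1); for lowercase aromatic atoms, an aromatic c carries 1 H when it has two neighbours and 0 H with three, and aromatic n carries 0 H:
  atom 1: C, bond orders sum to 1 (valence 4) → 3 H
  atom 2: O, bond orders sum to 2 (valence 2) → 0 H
  atom 3: C, bond orders sum to 3 (valence 4) → 1 H
  atom 4: C, bond orders sum to 2 (valence 4) → 2 H
  atom 5: C with explicit H count 2
  atom 6: C, bond orders sum to 2 (valence 4) → 2 H
  atom 7: N, bond orders sum to 1 (valence 3) → 2 H
  atom 8: C, bond orders sum to 2 (valence 4) → 2 H
  atom 9: aromatic c, 3 neighbours → 0 H
  atom 10: aromatic c, 3 neighbours → 0 H
  atom 11: C, bond orders sum to 1 (valence 4) → 3 H
  atom 12: aromatic c, 2 neighbours → 1 H
  atom 13: aromatic c, 2 neighbours → 1 H
  atom 14: aromatic c, 2 neighbours → 1 H
  atom 15: aromatic c, 2 neighbours → 1 H
Totals → C:13, H:21, N:1, O:1.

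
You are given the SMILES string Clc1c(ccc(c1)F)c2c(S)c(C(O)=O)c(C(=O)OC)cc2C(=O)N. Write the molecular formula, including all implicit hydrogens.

Walk through each heavy atom and fill implicit hydrogens from standard valence (C 4, N 3, O 2, S 2, halogen 1); for lowercase aromatic atoms, an aromatic c carries 1 H when it has two neighbours and 0 H with three, and aromatic n carries 0 H:
  atom 1: Cl (halogen, monovalent) → 0 H
  atom 2: aromatic c, 3 neighbours → 0 H
  atom 3: aromatic c, 3 neighbours → 0 H
  atom 4: aromatic c, 2 neighbours → 1 H
  atom 5: aromatic c, 2 neighbours → 1 H
  atom 6: aromatic c, 3 neighbours → 0 H
  atom 7: aromatic c, 2 neighbours → 1 H
  atom 8: F (halogen, monovalent) → 0 H
  atom 9: aromatic c, 3 neighbours → 0 H
  atom 10: aromatic c, 3 neighbours → 0 H
  atom 11: S, bond orders sum to 1 (valence 2) → 1 H
  atom 12: aromatic c, 3 neighbours → 0 H
  atom 13: C, bond orders sum to 4 (valence 4) → 0 H
  atom 14: O, bond orders sum to 1 (valence 2) → 1 H
  atom 15: O, bond orders sum to 2 (valence 2) → 0 H
  atom 16: aromatic c, 3 neighbours → 0 H
  atom 17: C, bond orders sum to 4 (valence 4) → 0 H
  atom 18: O, bond orders sum to 2 (valence 2) → 0 H
  atom 19: O, bond orders sum to 2 (valence 2) → 0 H
  atom 20: C, bond orders sum to 1 (valence 4) → 3 H
  atom 21: aromatic c, 2 neighbours → 1 H
  atom 22: aromatic c, 3 neighbours → 0 H
  atom 23: C, bond orders sum to 4 (valence 4) → 0 H
  atom 24: O, bond orders sum to 2 (valence 2) → 0 H
  atom 25: N, bond orders sum to 1 (valence 3) → 2 H
Totals → C:16, H:11, Cl:1, F:1, N:1, O:5, S:1.

C16H11ClFNO5S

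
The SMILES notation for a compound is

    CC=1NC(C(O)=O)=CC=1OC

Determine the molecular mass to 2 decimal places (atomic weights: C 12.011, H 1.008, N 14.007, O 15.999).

First, the molecular formula is C7H9NO3 (counting implicit H from valence).
  C: 7 × 12.011 = 84.077
  H: 9 × 1.008 = 9.072
  N: 1 × 14.007 = 14.007
  O: 3 × 15.999 = 47.997
Sum: 7×12.011 + 9×1.008 + 1×14.007 + 3×15.999 = 155.153 → 155.15 g/mol.

155.15 g/mol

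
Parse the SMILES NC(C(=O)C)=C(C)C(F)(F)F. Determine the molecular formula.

C6H8F3NO

Walk through each heavy atom and fill implicit hydrogens from standard valence (C 4, N 3, O 2, S 2, halogen 1):
  atom 1: N, bond orders sum to 1 (valence 3) → 2 H
  atom 2: C, bond orders sum to 4 (valence 4) → 0 H
  atom 3: C, bond orders sum to 4 (valence 4) → 0 H
  atom 4: O, bond orders sum to 2 (valence 2) → 0 H
  atom 5: C, bond orders sum to 1 (valence 4) → 3 H
  atom 6: C, bond orders sum to 4 (valence 4) → 0 H
  atom 7: C, bond orders sum to 1 (valence 4) → 3 H
  atom 8: C, bond orders sum to 4 (valence 4) → 0 H
  atom 9: F (halogen, monovalent) → 0 H
  atom 10: F (halogen, monovalent) → 0 H
  atom 11: F (halogen, monovalent) → 0 H
Totals → C:6, H:8, F:3, N:1, O:1.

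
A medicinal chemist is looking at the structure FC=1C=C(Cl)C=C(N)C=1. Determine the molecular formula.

C6H5ClFN

Walk through each heavy atom and fill implicit hydrogens from standard valence (C 4, N 3, O 2, S 2, halogen 1):
  atom 1: F (halogen, monovalent) → 0 H
  atom 2: C, bond orders sum to 4 (valence 4) → 0 H
  atom 3: C, bond orders sum to 3 (valence 4) → 1 H
  atom 4: C, bond orders sum to 4 (valence 4) → 0 H
  atom 5: Cl (halogen, monovalent) → 0 H
  atom 6: C, bond orders sum to 3 (valence 4) → 1 H
  atom 7: C, bond orders sum to 4 (valence 4) → 0 H
  atom 8: N, bond orders sum to 1 (valence 3) → 2 H
  atom 9: C, bond orders sum to 3 (valence 4) → 1 H
Totals → C:6, H:5, Cl:1, F:1, N:1.
In Hill order: C6H5ClFN.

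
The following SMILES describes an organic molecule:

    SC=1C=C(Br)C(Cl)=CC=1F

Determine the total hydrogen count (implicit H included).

3

Walk through each heavy atom and fill implicit hydrogens from standard valence (C 4, N 3, O 2, S 2, halogen 1):
  atom 1: S, bond orders sum to 1 (valence 2) → 1 H
  atom 2: C, bond orders sum to 4 (valence 4) → 0 H
  atom 3: C, bond orders sum to 3 (valence 4) → 1 H
  atom 4: C, bond orders sum to 4 (valence 4) → 0 H
  atom 5: Br (halogen, monovalent) → 0 H
  atom 6: C, bond orders sum to 4 (valence 4) → 0 H
  atom 7: Cl (halogen, monovalent) → 0 H
  atom 8: C, bond orders sum to 3 (valence 4) → 1 H
  atom 9: C, bond orders sum to 4 (valence 4) → 0 H
  atom 10: F (halogen, monovalent) → 0 H
Total hydrogens: 3.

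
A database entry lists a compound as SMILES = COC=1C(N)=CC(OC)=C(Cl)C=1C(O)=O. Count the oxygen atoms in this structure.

Scan the SMILES for O atoms (remember two-letter symbols like Cl and Br are single atoms).
Oxygen count: 4.

4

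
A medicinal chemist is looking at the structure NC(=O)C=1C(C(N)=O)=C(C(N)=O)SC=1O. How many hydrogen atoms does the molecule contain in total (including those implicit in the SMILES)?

Walk through each heavy atom and fill implicit hydrogens from standard valence (C 4, N 3, O 2, S 2, halogen 1):
  atom 1: N, bond orders sum to 1 (valence 3) → 2 H
  atom 2: C, bond orders sum to 4 (valence 4) → 0 H
  atom 3: O, bond orders sum to 2 (valence 2) → 0 H
  atom 4: C, bond orders sum to 4 (valence 4) → 0 H
  atom 5: C, bond orders sum to 4 (valence 4) → 0 H
  atom 6: C, bond orders sum to 4 (valence 4) → 0 H
  atom 7: N, bond orders sum to 1 (valence 3) → 2 H
  atom 8: O, bond orders sum to 2 (valence 2) → 0 H
  atom 9: C, bond orders sum to 4 (valence 4) → 0 H
  atom 10: C, bond orders sum to 4 (valence 4) → 0 H
  atom 11: N, bond orders sum to 1 (valence 3) → 2 H
  atom 12: O, bond orders sum to 2 (valence 2) → 0 H
  atom 13: S, bond orders sum to 2 (valence 2) → 0 H
  atom 14: C, bond orders sum to 4 (valence 4) → 0 H
  atom 15: O, bond orders sum to 1 (valence 2) → 1 H
Total hydrogens: 7.

7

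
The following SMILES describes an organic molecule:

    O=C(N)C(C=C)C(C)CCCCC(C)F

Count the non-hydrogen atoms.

Every atom symbol written in the SMILES (organic subset) is one heavy atom; implicit H are not written.
Heavy atoms by element → C:12, F:1, N:1, O:1.
Total: 15.

15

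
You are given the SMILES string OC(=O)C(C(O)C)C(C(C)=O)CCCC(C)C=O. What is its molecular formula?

Walk through each heavy atom and fill implicit hydrogens from standard valence (C 4, N 3, O 2, S 2, halogen 1):
  atom 1: O, bond orders sum to 1 (valence 2) → 1 H
  atom 2: C, bond orders sum to 4 (valence 4) → 0 H
  atom 3: O, bond orders sum to 2 (valence 2) → 0 H
  atom 4: C, bond orders sum to 3 (valence 4) → 1 H
  atom 5: C, bond orders sum to 3 (valence 4) → 1 H
  atom 6: O, bond orders sum to 1 (valence 2) → 1 H
  atom 7: C, bond orders sum to 1 (valence 4) → 3 H
  atom 8: C, bond orders sum to 3 (valence 4) → 1 H
  atom 9: C, bond orders sum to 4 (valence 4) → 0 H
  atom 10: C, bond orders sum to 1 (valence 4) → 3 H
  atom 11: O, bond orders sum to 2 (valence 2) → 0 H
  atom 12: C, bond orders sum to 2 (valence 4) → 2 H
  atom 13: C, bond orders sum to 2 (valence 4) → 2 H
  atom 14: C, bond orders sum to 2 (valence 4) → 2 H
  atom 15: C, bond orders sum to 3 (valence 4) → 1 H
  atom 16: C, bond orders sum to 1 (valence 4) → 3 H
  atom 17: C, bond orders sum to 3 (valence 4) → 1 H
  atom 18: O, bond orders sum to 2 (valence 2) → 0 H
Totals → C:13, H:22, O:5.
In Hill order: C13H22O5.

C13H22O5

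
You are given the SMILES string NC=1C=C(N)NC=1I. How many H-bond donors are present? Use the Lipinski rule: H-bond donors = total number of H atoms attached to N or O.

Donors: find every N or O and count the H atoms it carries.
  atom 1 (N): bond orders sum to 1 → 2 H
  atom 5 (N): bond orders sum to 1 → 2 H
  atom 6 (N): bond orders sum to 2 → 1 H
Lipinski HBD = 5.

5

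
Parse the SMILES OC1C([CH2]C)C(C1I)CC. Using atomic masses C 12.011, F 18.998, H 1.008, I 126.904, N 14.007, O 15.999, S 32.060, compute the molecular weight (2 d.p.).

254.11 g/mol

First, the molecular formula is C8H15IO (counting implicit H from valence).
  C: 8 × 12.011 = 96.088
  H: 15 × 1.008 = 15.120
  I: 1 × 126.904 = 126.904
  O: 1 × 15.999 = 15.999
Sum: 8×12.011 + 15×1.008 + 1×126.904 + 1×15.999 = 254.111 → 254.11 g/mol.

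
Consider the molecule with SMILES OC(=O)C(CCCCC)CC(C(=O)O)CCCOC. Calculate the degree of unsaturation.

Degree of unsaturation = (number of rings) + (number of π bonds).
Ring closures in the SMILES: 0.
π bonds: 2 double bonds (each 1 DoU) → 2 DoU from unsaturation.
Total DoU = 0 + 2 = 2.

2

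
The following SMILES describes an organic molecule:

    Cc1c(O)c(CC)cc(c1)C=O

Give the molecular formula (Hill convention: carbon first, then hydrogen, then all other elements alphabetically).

Walk through each heavy atom and fill implicit hydrogens from standard valence (C 4, N 3, O 2, S 2, halogen 1); for lowercase aromatic atoms, an aromatic c carries 1 H when it has two neighbours and 0 H with three, and aromatic n carries 0 H:
  atom 1: C, bond orders sum to 1 (valence 4) → 3 H
  atom 2: aromatic c, 3 neighbours → 0 H
  atom 3: aromatic c, 3 neighbours → 0 H
  atom 4: O, bond orders sum to 1 (valence 2) → 1 H
  atom 5: aromatic c, 3 neighbours → 0 H
  atom 6: C, bond orders sum to 2 (valence 4) → 2 H
  atom 7: C, bond orders sum to 1 (valence 4) → 3 H
  atom 8: aromatic c, 2 neighbours → 1 H
  atom 9: aromatic c, 3 neighbours → 0 H
  atom 10: aromatic c, 2 neighbours → 1 H
  atom 11: C, bond orders sum to 3 (valence 4) → 1 H
  atom 12: O, bond orders sum to 2 (valence 2) → 0 H
Totals → C:10, H:12, O:2.
In Hill order: C10H12O2.

C10H12O2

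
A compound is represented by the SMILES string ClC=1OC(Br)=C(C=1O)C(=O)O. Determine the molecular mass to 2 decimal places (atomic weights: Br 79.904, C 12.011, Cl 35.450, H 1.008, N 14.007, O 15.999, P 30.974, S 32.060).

241.42 g/mol

First, the molecular formula is C5H2BrClO4 (counting implicit H from valence).
  Br: 1 × 79.904 = 79.904
  C: 5 × 12.011 = 60.055
  Cl: 1 × 35.450 = 35.450
  H: 2 × 1.008 = 2.016
  O: 4 × 15.999 = 63.996
Sum: 1×79.904 + 5×12.011 + 1×35.450 + 2×1.008 + 4×15.999 = 241.421 → 241.42 g/mol.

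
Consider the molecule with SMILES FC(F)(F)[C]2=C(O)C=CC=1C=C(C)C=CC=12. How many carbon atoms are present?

Count every carbon token in the SMILES (each C, including those in ring-closure positions and inside branches).
Carbon count: 12.

12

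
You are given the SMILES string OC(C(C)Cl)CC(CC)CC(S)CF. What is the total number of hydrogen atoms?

20

Walk through each heavy atom and fill implicit hydrogens from standard valence (C 4, N 3, O 2, S 2, halogen 1):
  atom 1: O, bond orders sum to 1 (valence 2) → 1 H
  atom 2: C, bond orders sum to 3 (valence 4) → 1 H
  atom 3: C, bond orders sum to 3 (valence 4) → 1 H
  atom 4: C, bond orders sum to 1 (valence 4) → 3 H
  atom 5: Cl (halogen, monovalent) → 0 H
  atom 6: C, bond orders sum to 2 (valence 4) → 2 H
  atom 7: C, bond orders sum to 3 (valence 4) → 1 H
  atom 8: C, bond orders sum to 2 (valence 4) → 2 H
  atom 9: C, bond orders sum to 1 (valence 4) → 3 H
  atom 10: C, bond orders sum to 2 (valence 4) → 2 H
  atom 11: C, bond orders sum to 3 (valence 4) → 1 H
  atom 12: S, bond orders sum to 1 (valence 2) → 1 H
  atom 13: C, bond orders sum to 2 (valence 4) → 2 H
  atom 14: F (halogen, monovalent) → 0 H
Total hydrogens: 20.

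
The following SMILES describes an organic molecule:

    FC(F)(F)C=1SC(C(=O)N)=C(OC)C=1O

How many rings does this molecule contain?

1

In SMILES, each pair of matching ring-closure digits denotes one ring-closing bond; the number of such bonds equals the number of independent rings.
Ring-closure bonds here: 1.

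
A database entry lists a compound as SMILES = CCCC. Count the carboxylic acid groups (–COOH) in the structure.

0

Scan the SMILES for the carboxylic acid motif — none present.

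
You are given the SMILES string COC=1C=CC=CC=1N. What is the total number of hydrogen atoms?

9

Walk through each heavy atom and fill implicit hydrogens from standard valence (C 4, N 3, O 2, S 2, halogen 1):
  atom 1: C, bond orders sum to 1 (valence 4) → 3 H
  atom 2: O, bond orders sum to 2 (valence 2) → 0 H
  atom 3: C, bond orders sum to 4 (valence 4) → 0 H
  atom 4: C, bond orders sum to 3 (valence 4) → 1 H
  atom 5: C, bond orders sum to 3 (valence 4) → 1 H
  atom 6: C, bond orders sum to 3 (valence 4) → 1 H
  atom 7: C, bond orders sum to 3 (valence 4) → 1 H
  atom 8: C, bond orders sum to 4 (valence 4) → 0 H
  atom 9: N, bond orders sum to 1 (valence 3) → 2 H
Total hydrogens: 9.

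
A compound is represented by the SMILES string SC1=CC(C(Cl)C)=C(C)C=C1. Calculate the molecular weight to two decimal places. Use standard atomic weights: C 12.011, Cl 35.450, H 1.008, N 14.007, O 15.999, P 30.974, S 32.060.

First, the molecular formula is C9H11ClS (counting implicit H from valence).
  C: 9 × 12.011 = 108.099
  Cl: 1 × 35.450 = 35.450
  H: 11 × 1.008 = 11.088
  S: 1 × 32.060 = 32.060
Sum: 9×12.011 + 1×35.450 + 11×1.008 + 1×32.060 = 186.697 → 186.70 g/mol.

186.70 g/mol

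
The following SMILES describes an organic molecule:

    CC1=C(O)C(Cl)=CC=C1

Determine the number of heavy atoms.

Every atom symbol written in the SMILES (organic subset) is one heavy atom; implicit H are not written.
Heavy atoms by element → C:7, Cl:1, O:1.
Total: 9.

9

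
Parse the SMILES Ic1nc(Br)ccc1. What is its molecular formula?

Walk through each heavy atom and fill implicit hydrogens from standard valence (C 4, N 3, O 2, S 2, halogen 1); for lowercase aromatic atoms, an aromatic c carries 1 H when it has two neighbours and 0 H with three, and aromatic n carries 0 H:
  atom 1: I (halogen, monovalent) → 0 H
  atom 2: aromatic c, 3 neighbours → 0 H
  atom 3: aromatic n, 2 neighbours → 0 H
  atom 4: aromatic c, 3 neighbours → 0 H
  atom 5: Br (halogen, monovalent) → 0 H
  atom 6: aromatic c, 2 neighbours → 1 H
  atom 7: aromatic c, 2 neighbours → 1 H
  atom 8: aromatic c, 2 neighbours → 1 H
Totals → C:5, H:3, Br:1, I:1, N:1.

C5H3BrIN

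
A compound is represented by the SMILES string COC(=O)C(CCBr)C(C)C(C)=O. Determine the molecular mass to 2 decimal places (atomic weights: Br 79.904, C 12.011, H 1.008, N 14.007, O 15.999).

251.12 g/mol

First, the molecular formula is C9H15BrO3 (counting implicit H from valence).
  Br: 1 × 79.904 = 79.904
  C: 9 × 12.011 = 108.099
  H: 15 × 1.008 = 15.120
  O: 3 × 15.999 = 47.997
Sum: 1×79.904 + 9×12.011 + 15×1.008 + 3×15.999 = 251.120 → 251.12 g/mol.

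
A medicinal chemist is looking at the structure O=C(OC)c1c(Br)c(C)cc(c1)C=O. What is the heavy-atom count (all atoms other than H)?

14

Every atom symbol written in the SMILES (organic subset) is one heavy atom; implicit H are not written.
Heavy atoms by element → Br:1, C:10, O:3.
Total: 14.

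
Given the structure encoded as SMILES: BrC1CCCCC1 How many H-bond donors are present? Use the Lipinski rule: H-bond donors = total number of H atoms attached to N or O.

0

Donors: find every N or O and count the H atoms it carries.
  (no N or O atoms present)
Lipinski HBD = 0.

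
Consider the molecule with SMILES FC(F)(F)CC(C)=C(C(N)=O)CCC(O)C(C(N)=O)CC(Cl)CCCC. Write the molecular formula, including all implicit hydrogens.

C17H28ClF3N2O3

Walk through each heavy atom and fill implicit hydrogens from standard valence (C 4, N 3, O 2, S 2, halogen 1):
  atom 1: F (halogen, monovalent) → 0 H
  atom 2: C, bond orders sum to 4 (valence 4) → 0 H
  atom 3: F (halogen, monovalent) → 0 H
  atom 4: F (halogen, monovalent) → 0 H
  atom 5: C, bond orders sum to 2 (valence 4) → 2 H
  atom 6: C, bond orders sum to 4 (valence 4) → 0 H
  atom 7: C, bond orders sum to 1 (valence 4) → 3 H
  atom 8: C, bond orders sum to 4 (valence 4) → 0 H
  atom 9: C, bond orders sum to 4 (valence 4) → 0 H
  atom 10: N, bond orders sum to 1 (valence 3) → 2 H
  atom 11: O, bond orders sum to 2 (valence 2) → 0 H
  atom 12: C, bond orders sum to 2 (valence 4) → 2 H
  atom 13: C, bond orders sum to 2 (valence 4) → 2 H
  atom 14: C, bond orders sum to 3 (valence 4) → 1 H
  atom 15: O, bond orders sum to 1 (valence 2) → 1 H
  atom 16: C, bond orders sum to 3 (valence 4) → 1 H
  atom 17: C, bond orders sum to 4 (valence 4) → 0 H
  atom 18: N, bond orders sum to 1 (valence 3) → 2 H
  atom 19: O, bond orders sum to 2 (valence 2) → 0 H
  atom 20: C, bond orders sum to 2 (valence 4) → 2 H
  atom 21: C, bond orders sum to 3 (valence 4) → 1 H
  atom 22: Cl (halogen, monovalent) → 0 H
  atom 23: C, bond orders sum to 2 (valence 4) → 2 H
  atom 24: C, bond orders sum to 2 (valence 4) → 2 H
  atom 25: C, bond orders sum to 2 (valence 4) → 2 H
  atom 26: C, bond orders sum to 1 (valence 4) → 3 H
Totals → C:17, H:28, Cl:1, F:3, N:2, O:3.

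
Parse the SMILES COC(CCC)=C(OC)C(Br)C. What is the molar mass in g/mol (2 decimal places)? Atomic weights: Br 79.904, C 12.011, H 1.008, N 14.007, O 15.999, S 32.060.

237.14 g/mol

First, the molecular formula is C9H17BrO2 (counting implicit H from valence).
  Br: 1 × 79.904 = 79.904
  C: 9 × 12.011 = 108.099
  H: 17 × 1.008 = 17.136
  O: 2 × 15.999 = 31.998
Sum: 1×79.904 + 9×12.011 + 17×1.008 + 2×15.999 = 237.137 → 237.14 g/mol.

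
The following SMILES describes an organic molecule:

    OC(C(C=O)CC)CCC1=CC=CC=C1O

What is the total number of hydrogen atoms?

18

Walk through each heavy atom and fill implicit hydrogens from standard valence (C 4, N 3, O 2, S 2, halogen 1):
  atom 1: O, bond orders sum to 1 (valence 2) → 1 H
  atom 2: C, bond orders sum to 3 (valence 4) → 1 H
  atom 3: C, bond orders sum to 3 (valence 4) → 1 H
  atom 4: C, bond orders sum to 3 (valence 4) → 1 H
  atom 5: O, bond orders sum to 2 (valence 2) → 0 H
  atom 6: C, bond orders sum to 2 (valence 4) → 2 H
  atom 7: C, bond orders sum to 1 (valence 4) → 3 H
  atom 8: C, bond orders sum to 2 (valence 4) → 2 H
  atom 9: C, bond orders sum to 2 (valence 4) → 2 H
  atom 10: C, bond orders sum to 4 (valence 4) → 0 H
  atom 11: C, bond orders sum to 3 (valence 4) → 1 H
  atom 12: C, bond orders sum to 3 (valence 4) → 1 H
  atom 13: C, bond orders sum to 3 (valence 4) → 1 H
  atom 14: C, bond orders sum to 3 (valence 4) → 1 H
  atom 15: C, bond orders sum to 4 (valence 4) → 0 H
  atom 16: O, bond orders sum to 1 (valence 2) → 1 H
Total hydrogens: 18.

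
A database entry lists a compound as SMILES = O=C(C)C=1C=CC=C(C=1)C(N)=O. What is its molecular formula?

Walk through each heavy atom and fill implicit hydrogens from standard valence (C 4, N 3, O 2, S 2, halogen 1):
  atom 1: O, bond orders sum to 2 (valence 2) → 0 H
  atom 2: C, bond orders sum to 4 (valence 4) → 0 H
  atom 3: C, bond orders sum to 1 (valence 4) → 3 H
  atom 4: C, bond orders sum to 4 (valence 4) → 0 H
  atom 5: C, bond orders sum to 3 (valence 4) → 1 H
  atom 6: C, bond orders sum to 3 (valence 4) → 1 H
  atom 7: C, bond orders sum to 3 (valence 4) → 1 H
  atom 8: C, bond orders sum to 4 (valence 4) → 0 H
  atom 9: C, bond orders sum to 3 (valence 4) → 1 H
  atom 10: C, bond orders sum to 4 (valence 4) → 0 H
  atom 11: N, bond orders sum to 1 (valence 3) → 2 H
  atom 12: O, bond orders sum to 2 (valence 2) → 0 H
Totals → C:9, H:9, N:1, O:2.
In Hill order: C9H9NO2.

C9H9NO2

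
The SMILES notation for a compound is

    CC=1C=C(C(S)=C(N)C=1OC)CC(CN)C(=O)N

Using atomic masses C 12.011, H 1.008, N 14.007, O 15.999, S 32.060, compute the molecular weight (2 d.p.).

269.36 g/mol

First, the molecular formula is C12H19N3O2S (counting implicit H from valence).
  C: 12 × 12.011 = 144.132
  H: 19 × 1.008 = 19.152
  N: 3 × 14.007 = 42.021
  O: 2 × 15.999 = 31.998
  S: 1 × 32.060 = 32.060
Sum: 12×12.011 + 19×1.008 + 3×14.007 + 2×15.999 + 1×32.060 = 269.363 → 269.36 g/mol.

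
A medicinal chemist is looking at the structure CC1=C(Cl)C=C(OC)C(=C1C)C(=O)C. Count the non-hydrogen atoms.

Every atom symbol written in the SMILES (organic subset) is one heavy atom; implicit H are not written.
Heavy atoms by element → C:11, Cl:1, O:2.
Total: 14.

14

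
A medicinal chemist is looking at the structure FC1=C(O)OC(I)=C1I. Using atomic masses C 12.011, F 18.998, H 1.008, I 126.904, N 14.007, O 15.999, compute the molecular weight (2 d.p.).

First, the molecular formula is C4HFI2O2 (counting implicit H from valence).
  C: 4 × 12.011 = 48.044
  F: 1 × 18.998 = 18.998
  H: 1 × 1.008 = 1.008
  I: 2 × 126.904 = 253.808
  O: 2 × 15.999 = 31.998
Sum: 4×12.011 + 1×18.998 + 1×1.008 + 2×126.904 + 2×15.999 = 353.856 → 353.86 g/mol.

353.86 g/mol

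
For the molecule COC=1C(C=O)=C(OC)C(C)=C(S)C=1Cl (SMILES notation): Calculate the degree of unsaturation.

Degree of unsaturation = (number of rings) + (number of π bonds).
Ring closures in the SMILES: 1.
π bonds: 4 double bonds (each 1 DoU) → 4 DoU from unsaturation.
Total DoU = 1 + 4 = 5.

5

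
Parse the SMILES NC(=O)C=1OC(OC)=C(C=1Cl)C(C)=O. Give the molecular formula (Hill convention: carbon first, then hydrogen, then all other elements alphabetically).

C8H8ClNO4

Walk through each heavy atom and fill implicit hydrogens from standard valence (C 4, N 3, O 2, S 2, halogen 1):
  atom 1: N, bond orders sum to 1 (valence 3) → 2 H
  atom 2: C, bond orders sum to 4 (valence 4) → 0 H
  atom 3: O, bond orders sum to 2 (valence 2) → 0 H
  atom 4: C, bond orders sum to 4 (valence 4) → 0 H
  atom 5: O, bond orders sum to 2 (valence 2) → 0 H
  atom 6: C, bond orders sum to 4 (valence 4) → 0 H
  atom 7: O, bond orders sum to 2 (valence 2) → 0 H
  atom 8: C, bond orders sum to 1 (valence 4) → 3 H
  atom 9: C, bond orders sum to 4 (valence 4) → 0 H
  atom 10: C, bond orders sum to 4 (valence 4) → 0 H
  atom 11: Cl (halogen, monovalent) → 0 H
  atom 12: C, bond orders sum to 4 (valence 4) → 0 H
  atom 13: C, bond orders sum to 1 (valence 4) → 3 H
  atom 14: O, bond orders sum to 2 (valence 2) → 0 H
Totals → C:8, H:8, Cl:1, N:1, O:4.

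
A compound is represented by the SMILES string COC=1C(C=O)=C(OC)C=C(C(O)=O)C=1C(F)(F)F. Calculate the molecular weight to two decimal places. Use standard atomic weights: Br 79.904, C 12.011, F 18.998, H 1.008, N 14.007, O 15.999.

First, the molecular formula is C11H9F3O5 (counting implicit H from valence).
  C: 11 × 12.011 = 132.121
  F: 3 × 18.998 = 56.994
  H: 9 × 1.008 = 9.072
  O: 5 × 15.999 = 79.995
Sum: 11×12.011 + 3×18.998 + 9×1.008 + 5×15.999 = 278.182 → 278.18 g/mol.

278.18 g/mol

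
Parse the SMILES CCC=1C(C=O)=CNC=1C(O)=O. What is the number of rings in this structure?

In SMILES, each pair of matching ring-closure digits denotes one ring-closing bond; the number of such bonds equals the number of independent rings.
Ring-closure bonds here: 1.

1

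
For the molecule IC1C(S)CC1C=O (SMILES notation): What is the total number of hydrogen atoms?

Walk through each heavy atom and fill implicit hydrogens from standard valence (C 4, N 3, O 2, S 2, halogen 1):
  atom 1: I (halogen, monovalent) → 0 H
  atom 2: C, bond orders sum to 3 (valence 4) → 1 H
  atom 3: C, bond orders sum to 3 (valence 4) → 1 H
  atom 4: S, bond orders sum to 1 (valence 2) → 1 H
  atom 5: C, bond orders sum to 2 (valence 4) → 2 H
  atom 6: C, bond orders sum to 3 (valence 4) → 1 H
  atom 7: C, bond orders sum to 3 (valence 4) → 1 H
  atom 8: O, bond orders sum to 2 (valence 2) → 0 H
Total hydrogens: 7.

7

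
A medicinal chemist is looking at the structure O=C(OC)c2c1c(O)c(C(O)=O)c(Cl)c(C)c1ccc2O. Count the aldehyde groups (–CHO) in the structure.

Scan the SMILES for the aldehyde motif — none present.
Groups that are present: 1 carboxylic acid, 1 ester, 2 hydroxyl.

0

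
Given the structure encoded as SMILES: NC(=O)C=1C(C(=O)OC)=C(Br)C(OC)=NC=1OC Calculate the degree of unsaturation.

Degree of unsaturation = (number of rings) + (number of π bonds).
Ring closures in the SMILES: 1.
π bonds: 5 double bonds (each 1 DoU) → 5 DoU from unsaturation.
Total DoU = 1 + 5 = 6.

6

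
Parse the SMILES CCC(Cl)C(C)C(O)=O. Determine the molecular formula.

C6H11ClO2

Walk through each heavy atom and fill implicit hydrogens from standard valence (C 4, N 3, O 2, S 2, halogen 1):
  atom 1: C, bond orders sum to 1 (valence 4) → 3 H
  atom 2: C, bond orders sum to 2 (valence 4) → 2 H
  atom 3: C, bond orders sum to 3 (valence 4) → 1 H
  atom 4: Cl (halogen, monovalent) → 0 H
  atom 5: C, bond orders sum to 3 (valence 4) → 1 H
  atom 6: C, bond orders sum to 1 (valence 4) → 3 H
  atom 7: C, bond orders sum to 4 (valence 4) → 0 H
  atom 8: O, bond orders sum to 1 (valence 2) → 1 H
  atom 9: O, bond orders sum to 2 (valence 2) → 0 H
Totals → C:6, H:11, Cl:1, O:2.
In Hill order: C6H11ClO2.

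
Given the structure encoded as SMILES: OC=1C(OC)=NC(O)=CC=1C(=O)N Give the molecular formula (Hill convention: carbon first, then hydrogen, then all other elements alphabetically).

C7H8N2O4

Walk through each heavy atom and fill implicit hydrogens from standard valence (C 4, N 3, O 2, S 2, halogen 1):
  atom 1: O, bond orders sum to 1 (valence 2) → 1 H
  atom 2: C, bond orders sum to 4 (valence 4) → 0 H
  atom 3: C, bond orders sum to 4 (valence 4) → 0 H
  atom 4: O, bond orders sum to 2 (valence 2) → 0 H
  atom 5: C, bond orders sum to 1 (valence 4) → 3 H
  atom 6: N, bond orders sum to 3 (valence 3) → 0 H
  atom 7: C, bond orders sum to 4 (valence 4) → 0 H
  atom 8: O, bond orders sum to 1 (valence 2) → 1 H
  atom 9: C, bond orders sum to 3 (valence 4) → 1 H
  atom 10: C, bond orders sum to 4 (valence 4) → 0 H
  atom 11: C, bond orders sum to 4 (valence 4) → 0 H
  atom 12: O, bond orders sum to 2 (valence 2) → 0 H
  atom 13: N, bond orders sum to 1 (valence 3) → 2 H
Totals → C:7, H:8, N:2, O:4.
In Hill order: C7H8N2O4.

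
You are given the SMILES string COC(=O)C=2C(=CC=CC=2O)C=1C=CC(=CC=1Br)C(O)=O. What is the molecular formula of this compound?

C15H11BrO5

Walk through each heavy atom and fill implicit hydrogens from standard valence (C 4, N 3, O 2, S 2, halogen 1):
  atom 1: C, bond orders sum to 1 (valence 4) → 3 H
  atom 2: O, bond orders sum to 2 (valence 2) → 0 H
  atom 3: C, bond orders sum to 4 (valence 4) → 0 H
  atom 4: O, bond orders sum to 2 (valence 2) → 0 H
  atom 5: C, bond orders sum to 4 (valence 4) → 0 H
  atom 6: C, bond orders sum to 4 (valence 4) → 0 H
  atom 7: C, bond orders sum to 3 (valence 4) → 1 H
  atom 8: C, bond orders sum to 3 (valence 4) → 1 H
  atom 9: C, bond orders sum to 3 (valence 4) → 1 H
  atom 10: C, bond orders sum to 4 (valence 4) → 0 H
  atom 11: O, bond orders sum to 1 (valence 2) → 1 H
  atom 12: C, bond orders sum to 4 (valence 4) → 0 H
  atom 13: C, bond orders sum to 3 (valence 4) → 1 H
  atom 14: C, bond orders sum to 3 (valence 4) → 1 H
  atom 15: C, bond orders sum to 4 (valence 4) → 0 H
  atom 16: C, bond orders sum to 3 (valence 4) → 1 H
  atom 17: C, bond orders sum to 4 (valence 4) → 0 H
  atom 18: Br (halogen, monovalent) → 0 H
  atom 19: C, bond orders sum to 4 (valence 4) → 0 H
  atom 20: O, bond orders sum to 1 (valence 2) → 1 H
  atom 21: O, bond orders sum to 2 (valence 2) → 0 H
Totals → C:15, H:11, Br:1, O:5.
In Hill order: C15H11BrO5.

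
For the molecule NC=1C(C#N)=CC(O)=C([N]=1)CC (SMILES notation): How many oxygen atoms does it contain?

Scan the SMILES for O atoms (remember two-letter symbols like Cl and Br are single atoms).
Oxygen count: 1.

1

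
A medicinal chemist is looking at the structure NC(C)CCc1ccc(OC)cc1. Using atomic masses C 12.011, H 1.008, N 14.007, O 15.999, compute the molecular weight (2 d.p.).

First, the molecular formula is C11H17NO (counting implicit H from valence).
  C: 11 × 12.011 = 132.121
  H: 17 × 1.008 = 17.136
  N: 1 × 14.007 = 14.007
  O: 1 × 15.999 = 15.999
Sum: 11×12.011 + 17×1.008 + 1×14.007 + 1×15.999 = 179.263 → 179.26 g/mol.

179.26 g/mol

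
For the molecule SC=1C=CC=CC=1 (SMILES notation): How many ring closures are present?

1

In SMILES, each pair of matching ring-closure digits denotes one ring-closing bond; the number of such bonds equals the number of independent rings.
Ring-closure bonds here: 1.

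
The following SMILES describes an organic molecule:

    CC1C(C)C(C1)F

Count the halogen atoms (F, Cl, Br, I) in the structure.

Halogen atoms appear at heavy-atom position 7 (1×F).
Halogen count: 1.

1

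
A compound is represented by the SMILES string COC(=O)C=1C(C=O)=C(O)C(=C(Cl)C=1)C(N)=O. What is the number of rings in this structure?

1

In SMILES, each pair of matching ring-closure digits denotes one ring-closing bond; the number of such bonds equals the number of independent rings.
Ring-closure bonds here: 1.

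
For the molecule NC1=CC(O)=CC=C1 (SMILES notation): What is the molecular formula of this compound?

C6H7NO

Walk through each heavy atom and fill implicit hydrogens from standard valence (C 4, N 3, O 2, S 2, halogen 1):
  atom 1: N, bond orders sum to 1 (valence 3) → 2 H
  atom 2: C, bond orders sum to 4 (valence 4) → 0 H
  atom 3: C, bond orders sum to 3 (valence 4) → 1 H
  atom 4: C, bond orders sum to 4 (valence 4) → 0 H
  atom 5: O, bond orders sum to 1 (valence 2) → 1 H
  atom 6: C, bond orders sum to 3 (valence 4) → 1 H
  atom 7: C, bond orders sum to 3 (valence 4) → 1 H
  atom 8: C, bond orders sum to 3 (valence 4) → 1 H
Totals → C:6, H:7, N:1, O:1.
In Hill order: C6H7NO.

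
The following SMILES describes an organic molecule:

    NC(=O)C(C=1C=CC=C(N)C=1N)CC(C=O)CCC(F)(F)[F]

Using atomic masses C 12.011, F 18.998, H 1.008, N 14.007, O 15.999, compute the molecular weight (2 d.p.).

First, the molecular formula is C14H18F3N3O2 (counting implicit H from valence).
  C: 14 × 12.011 = 168.154
  F: 3 × 18.998 = 56.994
  H: 18 × 1.008 = 18.144
  N: 3 × 14.007 = 42.021
  O: 2 × 15.999 = 31.998
Sum: 14×12.011 + 3×18.998 + 18×1.008 + 3×14.007 + 2×15.999 = 317.311 → 317.31 g/mol.

317.31 g/mol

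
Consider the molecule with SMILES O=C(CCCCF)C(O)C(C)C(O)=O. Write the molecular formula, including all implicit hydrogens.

C9H15FO4

Walk through each heavy atom and fill implicit hydrogens from standard valence (C 4, N 3, O 2, S 2, halogen 1):
  atom 1: O, bond orders sum to 2 (valence 2) → 0 H
  atom 2: C, bond orders sum to 4 (valence 4) → 0 H
  atom 3: C, bond orders sum to 2 (valence 4) → 2 H
  atom 4: C, bond orders sum to 2 (valence 4) → 2 H
  atom 5: C, bond orders sum to 2 (valence 4) → 2 H
  atom 6: C, bond orders sum to 2 (valence 4) → 2 H
  atom 7: F (halogen, monovalent) → 0 H
  atom 8: C, bond orders sum to 3 (valence 4) → 1 H
  atom 9: O, bond orders sum to 1 (valence 2) → 1 H
  atom 10: C, bond orders sum to 3 (valence 4) → 1 H
  atom 11: C, bond orders sum to 1 (valence 4) → 3 H
  atom 12: C, bond orders sum to 4 (valence 4) → 0 H
  atom 13: O, bond orders sum to 1 (valence 2) → 1 H
  atom 14: O, bond orders sum to 2 (valence 2) → 0 H
Totals → C:9, H:15, F:1, O:4.
In Hill order: C9H15FO4.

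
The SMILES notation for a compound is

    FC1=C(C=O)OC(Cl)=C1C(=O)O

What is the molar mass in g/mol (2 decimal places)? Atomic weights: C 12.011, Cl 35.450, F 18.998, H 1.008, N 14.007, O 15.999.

192.53 g/mol

First, the molecular formula is C6H2ClFO4 (counting implicit H from valence).
  C: 6 × 12.011 = 72.066
  Cl: 1 × 35.450 = 35.450
  F: 1 × 18.998 = 18.998
  H: 2 × 1.008 = 2.016
  O: 4 × 15.999 = 63.996
Sum: 6×12.011 + 1×35.450 + 1×18.998 + 2×1.008 + 4×15.999 = 192.526 → 192.53 g/mol.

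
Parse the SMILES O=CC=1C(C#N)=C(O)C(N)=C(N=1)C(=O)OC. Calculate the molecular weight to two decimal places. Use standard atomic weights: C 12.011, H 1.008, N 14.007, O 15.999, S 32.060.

First, the molecular formula is C9H7N3O4 (counting implicit H from valence).
  C: 9 × 12.011 = 108.099
  H: 7 × 1.008 = 7.056
  N: 3 × 14.007 = 42.021
  O: 4 × 15.999 = 63.996
Sum: 9×12.011 + 7×1.008 + 3×14.007 + 4×15.999 = 221.172 → 221.17 g/mol.

221.17 g/mol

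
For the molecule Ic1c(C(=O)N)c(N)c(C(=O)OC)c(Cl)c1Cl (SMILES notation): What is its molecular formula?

C9H7Cl2IN2O3

Walk through each heavy atom and fill implicit hydrogens from standard valence (C 4, N 3, O 2, S 2, halogen 1); for lowercase aromatic atoms, an aromatic c carries 1 H when it has two neighbours and 0 H with three, and aromatic n carries 0 H:
  atom 1: I (halogen, monovalent) → 0 H
  atom 2: aromatic c, 3 neighbours → 0 H
  atom 3: aromatic c, 3 neighbours → 0 H
  atom 4: C, bond orders sum to 4 (valence 4) → 0 H
  atom 5: O, bond orders sum to 2 (valence 2) → 0 H
  atom 6: N, bond orders sum to 1 (valence 3) → 2 H
  atom 7: aromatic c, 3 neighbours → 0 H
  atom 8: N, bond orders sum to 1 (valence 3) → 2 H
  atom 9: aromatic c, 3 neighbours → 0 H
  atom 10: C, bond orders sum to 4 (valence 4) → 0 H
  atom 11: O, bond orders sum to 2 (valence 2) → 0 H
  atom 12: O, bond orders sum to 2 (valence 2) → 0 H
  atom 13: C, bond orders sum to 1 (valence 4) → 3 H
  atom 14: aromatic c, 3 neighbours → 0 H
  atom 15: Cl (halogen, monovalent) → 0 H
  atom 16: aromatic c, 3 neighbours → 0 H
  atom 17: Cl (halogen, monovalent) → 0 H
Totals → C:9, H:7, Cl:2, I:1, N:2, O:3.
In Hill order: C9H7Cl2IN2O3.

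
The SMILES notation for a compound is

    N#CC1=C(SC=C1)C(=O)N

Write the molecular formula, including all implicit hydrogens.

Walk through each heavy atom and fill implicit hydrogens from standard valence (C 4, N 3, O 2, S 2, halogen 1):
  atom 1: N, bond orders sum to 3 (valence 3) → 0 H
  atom 2: C, bond orders sum to 4 (valence 4) → 0 H
  atom 3: C, bond orders sum to 4 (valence 4) → 0 H
  atom 4: C, bond orders sum to 4 (valence 4) → 0 H
  atom 5: S, bond orders sum to 2 (valence 2) → 0 H
  atom 6: C, bond orders sum to 3 (valence 4) → 1 H
  atom 7: C, bond orders sum to 3 (valence 4) → 1 H
  atom 8: C, bond orders sum to 4 (valence 4) → 0 H
  atom 9: O, bond orders sum to 2 (valence 2) → 0 H
  atom 10: N, bond orders sum to 1 (valence 3) → 2 H
Totals → C:6, H:4, N:2, O:1, S:1.
In Hill order: C6H4N2OS.

C6H4N2OS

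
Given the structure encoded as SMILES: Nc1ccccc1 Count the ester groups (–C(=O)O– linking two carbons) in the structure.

0

Scan the SMILES for the ester motif — none present.
Groups that are present: 1 primary amine.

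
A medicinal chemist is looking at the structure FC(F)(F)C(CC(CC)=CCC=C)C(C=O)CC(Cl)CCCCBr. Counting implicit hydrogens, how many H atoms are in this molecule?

Walk through each heavy atom and fill implicit hydrogens from standard valence (C 4, N 3, O 2, S 2, halogen 1):
  atom 1: F (halogen, monovalent) → 0 H
  atom 2: C, bond orders sum to 4 (valence 4) → 0 H
  atom 3: F (halogen, monovalent) → 0 H
  atom 4: F (halogen, monovalent) → 0 H
  atom 5: C, bond orders sum to 3 (valence 4) → 1 H
  atom 6: C, bond orders sum to 2 (valence 4) → 2 H
  atom 7: C, bond orders sum to 4 (valence 4) → 0 H
  atom 8: C, bond orders sum to 2 (valence 4) → 2 H
  atom 9: C, bond orders sum to 1 (valence 4) → 3 H
  atom 10: C, bond orders sum to 3 (valence 4) → 1 H
  atom 11: C, bond orders sum to 2 (valence 4) → 2 H
  atom 12: C, bond orders sum to 3 (valence 4) → 1 H
  atom 13: C, bond orders sum to 2 (valence 4) → 2 H
  atom 14: C, bond orders sum to 3 (valence 4) → 1 H
  atom 15: C, bond orders sum to 3 (valence 4) → 1 H
  atom 16: O, bond orders sum to 2 (valence 2) → 0 H
  atom 17: C, bond orders sum to 2 (valence 4) → 2 H
  atom 18: C, bond orders sum to 3 (valence 4) → 1 H
  atom 19: Cl (halogen, monovalent) → 0 H
  atom 20: C, bond orders sum to 2 (valence 4) → 2 H
  atom 21: C, bond orders sum to 2 (valence 4) → 2 H
  atom 22: C, bond orders sum to 2 (valence 4) → 2 H
  atom 23: C, bond orders sum to 2 (valence 4) → 2 H
  atom 24: Br (halogen, monovalent) → 0 H
Total hydrogens: 27.

27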